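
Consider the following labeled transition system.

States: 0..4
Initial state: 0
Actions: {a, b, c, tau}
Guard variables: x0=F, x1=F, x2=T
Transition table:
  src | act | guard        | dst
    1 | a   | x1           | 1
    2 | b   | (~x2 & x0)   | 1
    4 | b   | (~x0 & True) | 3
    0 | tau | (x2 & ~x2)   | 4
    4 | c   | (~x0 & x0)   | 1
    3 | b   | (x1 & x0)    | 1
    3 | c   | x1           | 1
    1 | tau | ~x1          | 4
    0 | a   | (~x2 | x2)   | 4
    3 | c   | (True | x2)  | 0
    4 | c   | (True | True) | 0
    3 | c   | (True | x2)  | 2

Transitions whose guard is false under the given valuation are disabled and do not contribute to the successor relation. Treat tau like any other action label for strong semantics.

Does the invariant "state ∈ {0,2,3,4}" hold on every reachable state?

Answer: INVARIANT HOLDS

Analysis:
Inv-set: {0,2,3,4}
Reach set: {0,2,3,4}
  0: ✓
  2: ✓
  3: ✓
  4: ✓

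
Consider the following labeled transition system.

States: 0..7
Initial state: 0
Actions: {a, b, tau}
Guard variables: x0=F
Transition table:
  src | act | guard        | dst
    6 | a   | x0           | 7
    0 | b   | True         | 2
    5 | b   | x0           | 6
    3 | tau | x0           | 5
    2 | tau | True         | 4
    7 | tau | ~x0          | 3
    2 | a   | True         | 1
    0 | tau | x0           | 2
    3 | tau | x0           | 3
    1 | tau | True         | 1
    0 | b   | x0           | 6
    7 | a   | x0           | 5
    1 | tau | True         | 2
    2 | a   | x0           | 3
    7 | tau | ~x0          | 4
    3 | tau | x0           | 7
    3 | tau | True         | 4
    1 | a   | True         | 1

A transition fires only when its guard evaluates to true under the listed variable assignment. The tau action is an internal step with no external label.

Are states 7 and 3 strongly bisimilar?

Refine partition for ~:
  π0 = {{0,1,2,3,4,5,6,7}}
  π1 = {{0},{1,2},{3,7},{4,5,6}}
  π2 = {{0},{1},{2},{3},{4,5,6},{7}}
stable after 3 split(s): 6 block(s)
[7]={7}  [3]={3}

Answer: NOT BISIMILAR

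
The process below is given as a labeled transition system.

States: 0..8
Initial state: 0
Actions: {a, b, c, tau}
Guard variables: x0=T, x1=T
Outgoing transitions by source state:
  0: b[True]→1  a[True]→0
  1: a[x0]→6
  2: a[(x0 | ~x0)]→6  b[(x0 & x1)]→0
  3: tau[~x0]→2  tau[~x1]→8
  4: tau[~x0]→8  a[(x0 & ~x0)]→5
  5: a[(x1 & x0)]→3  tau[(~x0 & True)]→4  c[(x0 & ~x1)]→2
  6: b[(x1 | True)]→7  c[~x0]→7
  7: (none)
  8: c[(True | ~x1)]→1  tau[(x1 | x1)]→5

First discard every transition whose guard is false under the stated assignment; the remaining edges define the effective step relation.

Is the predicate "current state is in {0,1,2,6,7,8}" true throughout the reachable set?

Answer: INVARIANT HOLDS

Trace:
Allowed set {0,1,2,6,7,8}
Reach set: {0,1,6,7}
  0: ok
  1: ok
  6: ok
  7: ok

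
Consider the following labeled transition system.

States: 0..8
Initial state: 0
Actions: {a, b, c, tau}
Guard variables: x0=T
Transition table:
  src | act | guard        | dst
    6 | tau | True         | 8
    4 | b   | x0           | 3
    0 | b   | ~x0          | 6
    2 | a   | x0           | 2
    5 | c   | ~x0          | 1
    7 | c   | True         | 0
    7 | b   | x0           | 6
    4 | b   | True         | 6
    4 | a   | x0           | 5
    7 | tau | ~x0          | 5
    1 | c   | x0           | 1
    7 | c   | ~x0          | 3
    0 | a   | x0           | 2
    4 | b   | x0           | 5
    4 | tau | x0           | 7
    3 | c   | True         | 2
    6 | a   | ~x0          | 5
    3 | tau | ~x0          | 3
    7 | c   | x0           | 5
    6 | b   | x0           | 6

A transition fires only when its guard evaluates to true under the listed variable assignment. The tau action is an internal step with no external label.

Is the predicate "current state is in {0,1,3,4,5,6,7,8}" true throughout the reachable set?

Allowed set {0,1,3,4,5,6,7,8}
Reachable = {0,2}
  0: ✓
  2: ✗ unsafe
counterexample path to 2: a

Answer: INVARIANT VIOLATED at state 2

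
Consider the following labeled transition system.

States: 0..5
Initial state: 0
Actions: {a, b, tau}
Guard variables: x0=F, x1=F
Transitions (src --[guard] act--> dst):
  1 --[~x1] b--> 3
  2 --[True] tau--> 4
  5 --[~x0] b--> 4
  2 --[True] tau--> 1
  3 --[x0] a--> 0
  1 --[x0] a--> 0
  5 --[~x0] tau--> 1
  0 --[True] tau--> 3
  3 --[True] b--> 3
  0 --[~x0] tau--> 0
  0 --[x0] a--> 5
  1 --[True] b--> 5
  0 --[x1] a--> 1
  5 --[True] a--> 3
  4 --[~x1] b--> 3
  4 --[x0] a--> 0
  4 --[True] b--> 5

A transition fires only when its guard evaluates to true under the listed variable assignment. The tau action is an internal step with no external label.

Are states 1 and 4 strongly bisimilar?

Bisimulation quotient by refinement:
  P[0] = {{0,1,2,3,4,5}}
  P[1] = {{0,2},{1,3,4},{5}}
  P[2] = {{0},{1,4},{2},{3},{5}}
5 equivalence class(es) (converged in 3)
[1]={1,4}  [4]={1,4}

Answer: BISIMILAR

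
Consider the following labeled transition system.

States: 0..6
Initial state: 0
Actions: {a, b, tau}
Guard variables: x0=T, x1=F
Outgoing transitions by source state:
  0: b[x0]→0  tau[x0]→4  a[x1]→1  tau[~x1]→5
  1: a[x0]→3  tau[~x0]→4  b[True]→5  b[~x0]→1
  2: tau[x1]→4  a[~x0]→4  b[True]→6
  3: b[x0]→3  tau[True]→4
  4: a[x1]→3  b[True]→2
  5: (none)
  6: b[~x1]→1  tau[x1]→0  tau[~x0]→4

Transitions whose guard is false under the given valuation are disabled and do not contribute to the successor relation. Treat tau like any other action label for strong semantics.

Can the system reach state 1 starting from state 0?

Answer: REACHABLE

Analysis:
After dropping false guards: 10 live edges.
depth 0: {0}
depth 1: {4,5}  cumulative {0,4,5}
depth 2: {2}  cumulative {0,2,4,5}
depth 3: {6}  cumulative {0,2,4,5,6}
depth 4: {1}  cumulative {0,1,2,4,5,6}
depth 5: {3}  cumulative {0,1,2,3,4,5,6}
Reach set: {0,1,2,3,4,5,6}
witness 1: tau·b·b·b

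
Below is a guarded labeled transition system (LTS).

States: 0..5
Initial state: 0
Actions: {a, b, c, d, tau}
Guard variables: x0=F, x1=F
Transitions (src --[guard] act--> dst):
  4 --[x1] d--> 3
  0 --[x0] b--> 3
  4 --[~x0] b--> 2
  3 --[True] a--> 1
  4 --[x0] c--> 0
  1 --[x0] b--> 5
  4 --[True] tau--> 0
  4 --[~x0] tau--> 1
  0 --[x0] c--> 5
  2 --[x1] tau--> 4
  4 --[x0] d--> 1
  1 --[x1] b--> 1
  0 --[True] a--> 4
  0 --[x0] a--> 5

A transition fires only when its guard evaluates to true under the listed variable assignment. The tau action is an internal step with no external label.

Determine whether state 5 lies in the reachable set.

Guard filter leaves 5 enabled edge(s).
depth 0: {0}
depth 1: {4}  cumulative {0,4}
depth 2: {1,2}  cumulative {0,1,2,4}
Reach set: {0,1,2,4}

Answer: UNREACHABLE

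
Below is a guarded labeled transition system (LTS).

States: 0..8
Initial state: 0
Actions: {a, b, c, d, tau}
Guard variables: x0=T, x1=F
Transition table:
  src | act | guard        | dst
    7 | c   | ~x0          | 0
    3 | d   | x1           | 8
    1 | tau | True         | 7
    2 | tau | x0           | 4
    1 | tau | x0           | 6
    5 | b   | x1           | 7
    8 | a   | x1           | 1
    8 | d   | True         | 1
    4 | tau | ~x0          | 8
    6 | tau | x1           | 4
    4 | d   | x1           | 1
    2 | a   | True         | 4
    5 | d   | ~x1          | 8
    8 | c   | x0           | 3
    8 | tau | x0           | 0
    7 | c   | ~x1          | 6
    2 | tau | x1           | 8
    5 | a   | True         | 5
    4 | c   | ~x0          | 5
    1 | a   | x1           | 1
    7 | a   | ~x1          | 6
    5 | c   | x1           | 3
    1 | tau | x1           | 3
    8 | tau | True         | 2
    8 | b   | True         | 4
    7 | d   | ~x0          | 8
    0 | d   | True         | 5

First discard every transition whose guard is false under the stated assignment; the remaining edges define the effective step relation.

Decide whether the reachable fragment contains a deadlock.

Answer: DEADLOCK at state 3

Trace:
Reachable = {0,1,2,3,4,5,6,7,8}
  0: d→5  [deg 1]
  1: tau→6  tau→7  [deg 2]
  2: a→4  tau→4  [deg 2]
  3: ∅  [deadlock]
  4: ∅  [deadlock]
  5: a→5  d→8  [deg 2]
  6: ∅  [deadlock]
  7: a→6  c→6  [deg 2]
  8: b→4  c→3  d→1  tau→0  tau→2  [deg 5]
Path to 3: d·d·c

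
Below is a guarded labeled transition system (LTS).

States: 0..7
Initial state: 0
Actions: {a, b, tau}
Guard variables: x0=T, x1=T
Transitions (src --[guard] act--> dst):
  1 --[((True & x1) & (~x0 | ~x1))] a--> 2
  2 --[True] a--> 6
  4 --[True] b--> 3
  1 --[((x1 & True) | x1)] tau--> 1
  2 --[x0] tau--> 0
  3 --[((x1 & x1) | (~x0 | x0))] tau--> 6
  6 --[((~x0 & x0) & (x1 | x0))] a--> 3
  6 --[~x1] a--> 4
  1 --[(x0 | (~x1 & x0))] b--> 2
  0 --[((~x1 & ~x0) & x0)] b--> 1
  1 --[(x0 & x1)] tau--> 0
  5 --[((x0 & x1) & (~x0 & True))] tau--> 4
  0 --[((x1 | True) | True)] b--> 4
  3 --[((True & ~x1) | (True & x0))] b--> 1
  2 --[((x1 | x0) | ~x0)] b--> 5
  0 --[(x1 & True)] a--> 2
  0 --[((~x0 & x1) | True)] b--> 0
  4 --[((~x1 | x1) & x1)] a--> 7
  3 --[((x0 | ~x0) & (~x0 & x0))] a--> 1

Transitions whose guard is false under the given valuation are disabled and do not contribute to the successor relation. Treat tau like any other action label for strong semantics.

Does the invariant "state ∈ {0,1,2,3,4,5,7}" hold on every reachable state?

Safe = {0,1,2,3,4,5,7}
R = {0,1,2,3,4,5,6,7}
  0: safe
  1: safe
  2: safe
  3: safe
  4: safe
  5: safe
  6: VIOLATES
  7: safe
counterexample path to 6: a·a

Answer: INVARIANT VIOLATED at state 6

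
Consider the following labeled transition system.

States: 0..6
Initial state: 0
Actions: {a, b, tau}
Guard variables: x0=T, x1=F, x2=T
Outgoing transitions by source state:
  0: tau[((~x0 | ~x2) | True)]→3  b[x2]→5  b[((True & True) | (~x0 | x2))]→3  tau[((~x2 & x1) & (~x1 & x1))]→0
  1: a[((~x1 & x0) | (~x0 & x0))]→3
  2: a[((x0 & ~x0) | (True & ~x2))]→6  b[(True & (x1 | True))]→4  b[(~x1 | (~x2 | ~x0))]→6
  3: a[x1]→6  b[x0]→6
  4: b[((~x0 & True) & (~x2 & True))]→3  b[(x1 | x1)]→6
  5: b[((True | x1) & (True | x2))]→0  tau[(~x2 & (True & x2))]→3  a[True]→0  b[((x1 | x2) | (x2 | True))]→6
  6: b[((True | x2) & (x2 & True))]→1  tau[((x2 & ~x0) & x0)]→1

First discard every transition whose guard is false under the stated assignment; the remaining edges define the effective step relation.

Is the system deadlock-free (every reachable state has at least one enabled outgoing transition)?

R = {0,1,3,5,6}
  0: b→3  b→5  tau→3  [3 out]
  1: a→3  [1 out]
  3: b→6  [1 out]
  5: a→0  b→0  b→6  [3 out]
  6: b→1  [1 out]

Answer: DEADLOCK-FREE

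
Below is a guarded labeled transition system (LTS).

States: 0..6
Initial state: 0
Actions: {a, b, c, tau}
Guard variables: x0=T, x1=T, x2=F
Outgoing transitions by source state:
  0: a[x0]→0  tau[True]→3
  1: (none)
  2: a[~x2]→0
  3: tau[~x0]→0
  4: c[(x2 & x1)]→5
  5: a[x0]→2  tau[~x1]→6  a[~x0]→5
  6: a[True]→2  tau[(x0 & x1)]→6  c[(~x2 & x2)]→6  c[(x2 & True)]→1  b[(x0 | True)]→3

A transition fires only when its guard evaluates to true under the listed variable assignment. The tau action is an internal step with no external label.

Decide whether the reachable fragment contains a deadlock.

Reachable = {0,3}
  0: a→0  tau→3  [2 exit(s)]
  3: ∅  [deadlock]
trace reaching 3: tau

Answer: DEADLOCK at state 3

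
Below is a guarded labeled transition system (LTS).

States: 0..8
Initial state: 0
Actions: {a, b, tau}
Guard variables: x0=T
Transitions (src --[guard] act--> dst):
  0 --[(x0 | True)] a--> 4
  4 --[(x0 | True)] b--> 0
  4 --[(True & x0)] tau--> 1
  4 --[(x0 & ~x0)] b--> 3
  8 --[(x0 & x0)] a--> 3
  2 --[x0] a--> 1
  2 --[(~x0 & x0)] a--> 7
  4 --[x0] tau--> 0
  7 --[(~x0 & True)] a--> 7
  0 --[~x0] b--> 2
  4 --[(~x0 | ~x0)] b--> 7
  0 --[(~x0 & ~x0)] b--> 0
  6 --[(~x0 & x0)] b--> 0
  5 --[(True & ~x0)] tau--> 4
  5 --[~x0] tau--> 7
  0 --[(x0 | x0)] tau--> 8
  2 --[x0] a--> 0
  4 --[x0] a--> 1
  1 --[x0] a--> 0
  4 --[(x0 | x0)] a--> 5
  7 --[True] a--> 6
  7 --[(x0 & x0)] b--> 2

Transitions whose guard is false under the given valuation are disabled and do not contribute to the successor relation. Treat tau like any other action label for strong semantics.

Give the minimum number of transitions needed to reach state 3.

Layered search for 3:
  L0 = {0}
  L1 = {4,8}
  L2 = {1,3,5}
3 enters at depth 2; path tau·a

Answer: 2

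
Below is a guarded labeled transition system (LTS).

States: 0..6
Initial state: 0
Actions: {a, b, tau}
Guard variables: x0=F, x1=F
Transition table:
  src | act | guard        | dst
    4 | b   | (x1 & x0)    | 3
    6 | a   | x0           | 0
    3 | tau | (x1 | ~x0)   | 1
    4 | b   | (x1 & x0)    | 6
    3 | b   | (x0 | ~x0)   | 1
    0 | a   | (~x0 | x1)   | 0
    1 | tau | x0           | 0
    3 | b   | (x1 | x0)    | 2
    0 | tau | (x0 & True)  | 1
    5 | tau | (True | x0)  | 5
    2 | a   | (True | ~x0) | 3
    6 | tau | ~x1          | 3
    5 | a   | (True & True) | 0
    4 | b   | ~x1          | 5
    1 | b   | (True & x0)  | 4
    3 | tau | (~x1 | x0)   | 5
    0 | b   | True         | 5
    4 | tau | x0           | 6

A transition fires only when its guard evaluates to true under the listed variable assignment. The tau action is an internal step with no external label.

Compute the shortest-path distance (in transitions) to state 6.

Answer: UNREACHABLE

Trace:
Layered search for 6:
  L0 = {0}
  L1 = {5}
6 never appears.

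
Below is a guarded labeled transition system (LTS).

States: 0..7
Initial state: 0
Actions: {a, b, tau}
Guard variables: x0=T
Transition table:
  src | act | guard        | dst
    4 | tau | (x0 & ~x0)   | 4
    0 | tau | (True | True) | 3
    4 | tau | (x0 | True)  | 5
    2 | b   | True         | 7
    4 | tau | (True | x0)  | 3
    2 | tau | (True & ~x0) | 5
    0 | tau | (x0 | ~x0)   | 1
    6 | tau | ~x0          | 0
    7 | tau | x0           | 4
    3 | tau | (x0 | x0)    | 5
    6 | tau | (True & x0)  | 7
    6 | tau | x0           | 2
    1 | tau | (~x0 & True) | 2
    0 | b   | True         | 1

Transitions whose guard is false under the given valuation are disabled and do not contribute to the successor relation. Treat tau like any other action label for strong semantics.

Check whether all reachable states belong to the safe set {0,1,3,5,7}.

Inv-set: {0,1,3,5,7}
R = {0,1,3,5}
  0: ok
  1: ok
  3: ok
  5: ok

Answer: INVARIANT HOLDS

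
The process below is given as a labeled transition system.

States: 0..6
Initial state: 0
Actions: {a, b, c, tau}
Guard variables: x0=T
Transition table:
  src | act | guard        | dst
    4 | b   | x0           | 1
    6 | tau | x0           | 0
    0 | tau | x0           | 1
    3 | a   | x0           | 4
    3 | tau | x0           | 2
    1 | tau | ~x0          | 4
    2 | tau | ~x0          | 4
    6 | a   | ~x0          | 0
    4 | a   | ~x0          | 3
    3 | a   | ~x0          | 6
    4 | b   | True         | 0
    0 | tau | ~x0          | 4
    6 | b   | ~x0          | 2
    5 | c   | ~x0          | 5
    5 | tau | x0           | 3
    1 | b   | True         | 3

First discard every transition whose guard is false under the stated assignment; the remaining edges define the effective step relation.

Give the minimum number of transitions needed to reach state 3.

Answer: 2

Analysis:
BFS to 3:
  depth 0: {0}
  depth 1: {1}
  depth 2: {3}
3 enters at depth 2; path tau·b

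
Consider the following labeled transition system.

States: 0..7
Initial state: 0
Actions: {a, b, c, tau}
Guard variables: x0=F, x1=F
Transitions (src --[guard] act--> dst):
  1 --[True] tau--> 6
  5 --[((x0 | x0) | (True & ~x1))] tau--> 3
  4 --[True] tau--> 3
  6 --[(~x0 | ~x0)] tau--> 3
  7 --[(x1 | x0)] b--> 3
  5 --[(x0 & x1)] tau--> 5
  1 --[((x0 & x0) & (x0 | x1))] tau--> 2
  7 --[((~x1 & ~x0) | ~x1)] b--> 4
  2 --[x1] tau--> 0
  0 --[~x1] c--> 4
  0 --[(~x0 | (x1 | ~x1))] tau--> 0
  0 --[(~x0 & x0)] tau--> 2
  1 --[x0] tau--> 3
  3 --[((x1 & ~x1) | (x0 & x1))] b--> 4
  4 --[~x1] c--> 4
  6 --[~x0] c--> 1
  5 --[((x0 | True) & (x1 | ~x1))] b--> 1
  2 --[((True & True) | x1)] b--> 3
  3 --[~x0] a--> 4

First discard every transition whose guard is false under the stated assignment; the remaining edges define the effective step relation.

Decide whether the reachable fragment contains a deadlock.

Reachable = {0,3,4}
  0: c→4  tau→0  [2 out]
  3: a→4  [1 out]
  4: c→4  tau→3  [2 out]

Answer: DEADLOCK-FREE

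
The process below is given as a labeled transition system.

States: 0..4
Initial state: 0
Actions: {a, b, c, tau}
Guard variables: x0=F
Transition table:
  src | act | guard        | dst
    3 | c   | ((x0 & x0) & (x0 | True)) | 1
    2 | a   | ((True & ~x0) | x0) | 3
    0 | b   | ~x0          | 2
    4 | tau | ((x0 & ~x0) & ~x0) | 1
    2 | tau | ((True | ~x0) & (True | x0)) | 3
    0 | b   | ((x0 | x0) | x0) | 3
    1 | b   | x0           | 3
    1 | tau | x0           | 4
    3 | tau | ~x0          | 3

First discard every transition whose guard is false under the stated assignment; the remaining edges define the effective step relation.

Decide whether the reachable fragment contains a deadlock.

Reach set: {0,2,3}
  0: b→2  [1 out]
  2: a→3  tau→3  [2 out]
  3: tau→3  [1 out]

Answer: DEADLOCK-FREE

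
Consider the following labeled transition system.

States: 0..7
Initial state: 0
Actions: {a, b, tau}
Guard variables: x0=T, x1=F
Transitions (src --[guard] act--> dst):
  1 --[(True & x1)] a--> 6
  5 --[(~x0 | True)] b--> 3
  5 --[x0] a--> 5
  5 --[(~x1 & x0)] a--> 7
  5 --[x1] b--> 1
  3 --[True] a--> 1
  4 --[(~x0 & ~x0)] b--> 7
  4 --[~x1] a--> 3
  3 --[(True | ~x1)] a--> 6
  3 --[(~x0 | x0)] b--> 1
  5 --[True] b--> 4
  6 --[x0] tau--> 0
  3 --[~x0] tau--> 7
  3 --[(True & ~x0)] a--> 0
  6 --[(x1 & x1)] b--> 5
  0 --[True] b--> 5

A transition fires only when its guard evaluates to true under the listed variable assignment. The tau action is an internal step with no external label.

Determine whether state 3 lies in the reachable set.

Answer: REACHABLE

Analysis:
After dropping false guards: 10 live edges.
depth 0: {0}
depth 1: {5}  total {0,5}
depth 2: {3,4,7}  total {0,3,4,5,7}
depth 3: {1,6}  total {0,1,3,4,5,6,7}
Reachable = {0,1,3,4,5,6,7}
trace reaching 3: b·b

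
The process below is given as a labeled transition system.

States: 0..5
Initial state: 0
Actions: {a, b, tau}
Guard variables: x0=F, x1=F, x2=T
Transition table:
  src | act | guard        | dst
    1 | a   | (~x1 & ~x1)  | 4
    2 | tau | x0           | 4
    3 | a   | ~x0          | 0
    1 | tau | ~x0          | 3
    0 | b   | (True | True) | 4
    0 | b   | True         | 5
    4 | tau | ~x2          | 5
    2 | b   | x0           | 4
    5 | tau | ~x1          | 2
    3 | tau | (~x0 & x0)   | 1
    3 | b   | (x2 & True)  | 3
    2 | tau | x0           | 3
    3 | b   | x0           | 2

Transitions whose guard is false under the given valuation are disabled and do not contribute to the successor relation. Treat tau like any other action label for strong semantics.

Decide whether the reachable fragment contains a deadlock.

Answer: DEADLOCK at state 2

Working:
R = {0,2,4,5}
  0: b→4  b→5  [deg 2]
  2: ∅  [deadlock]
  4: ∅  [deadlock]
  5: tau→2  [deg 1]
witness 2: b·tau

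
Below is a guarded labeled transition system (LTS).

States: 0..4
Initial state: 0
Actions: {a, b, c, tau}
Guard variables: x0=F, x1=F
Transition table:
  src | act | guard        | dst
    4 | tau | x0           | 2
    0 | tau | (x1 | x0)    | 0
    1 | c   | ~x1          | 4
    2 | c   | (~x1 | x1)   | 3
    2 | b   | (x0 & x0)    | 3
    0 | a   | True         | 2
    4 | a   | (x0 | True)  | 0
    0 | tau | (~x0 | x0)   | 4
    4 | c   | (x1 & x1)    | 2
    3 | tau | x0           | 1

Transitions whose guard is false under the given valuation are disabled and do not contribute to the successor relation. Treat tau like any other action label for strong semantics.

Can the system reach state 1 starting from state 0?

After dropping false guards: 5 live edges.
Layer 0: {0}
Layer 1: {2,4}  cumulative {0,2,4}
Layer 2: {3}  cumulative {0,2,3,4}
Reachable = {0,2,3,4}

Answer: UNREACHABLE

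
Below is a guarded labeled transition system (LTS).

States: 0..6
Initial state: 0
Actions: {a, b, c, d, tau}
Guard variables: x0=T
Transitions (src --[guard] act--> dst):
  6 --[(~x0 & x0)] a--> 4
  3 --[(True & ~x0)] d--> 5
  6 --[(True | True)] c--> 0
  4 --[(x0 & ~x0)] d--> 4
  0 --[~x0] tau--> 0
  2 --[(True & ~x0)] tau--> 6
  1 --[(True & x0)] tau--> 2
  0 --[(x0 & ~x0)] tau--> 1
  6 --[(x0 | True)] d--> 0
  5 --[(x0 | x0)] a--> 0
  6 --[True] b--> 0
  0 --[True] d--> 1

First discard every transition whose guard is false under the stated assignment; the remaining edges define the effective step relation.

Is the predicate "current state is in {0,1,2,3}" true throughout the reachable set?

Answer: INVARIANT HOLDS

Working:
Allowed set {0,1,2,3}
R = {0,1,2}
  0: ok
  1: ok
  2: ok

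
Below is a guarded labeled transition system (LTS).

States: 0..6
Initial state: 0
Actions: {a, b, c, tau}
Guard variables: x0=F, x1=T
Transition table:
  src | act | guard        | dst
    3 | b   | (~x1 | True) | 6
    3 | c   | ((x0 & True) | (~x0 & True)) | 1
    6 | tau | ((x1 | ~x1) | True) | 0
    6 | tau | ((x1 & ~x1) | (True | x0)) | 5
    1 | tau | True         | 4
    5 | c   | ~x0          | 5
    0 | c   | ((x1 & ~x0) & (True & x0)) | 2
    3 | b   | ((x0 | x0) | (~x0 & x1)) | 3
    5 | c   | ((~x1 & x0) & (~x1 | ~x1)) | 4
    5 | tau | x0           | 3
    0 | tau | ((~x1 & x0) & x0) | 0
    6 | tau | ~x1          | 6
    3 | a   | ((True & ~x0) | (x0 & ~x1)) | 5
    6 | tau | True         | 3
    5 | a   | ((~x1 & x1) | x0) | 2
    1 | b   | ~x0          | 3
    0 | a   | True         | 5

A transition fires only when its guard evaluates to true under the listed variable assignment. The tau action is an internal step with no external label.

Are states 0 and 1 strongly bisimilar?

Answer: NOT BISIMILAR

Working:
Bisimulation quotient by refinement:
  P[0] = {{0,1,2,3,4,5,6}}
  P[1] = {{0},{1},{2,4},{3},{5},{6}}
stable after 2 split(s): 6 block(s)
0∈{0}, 1∈{1}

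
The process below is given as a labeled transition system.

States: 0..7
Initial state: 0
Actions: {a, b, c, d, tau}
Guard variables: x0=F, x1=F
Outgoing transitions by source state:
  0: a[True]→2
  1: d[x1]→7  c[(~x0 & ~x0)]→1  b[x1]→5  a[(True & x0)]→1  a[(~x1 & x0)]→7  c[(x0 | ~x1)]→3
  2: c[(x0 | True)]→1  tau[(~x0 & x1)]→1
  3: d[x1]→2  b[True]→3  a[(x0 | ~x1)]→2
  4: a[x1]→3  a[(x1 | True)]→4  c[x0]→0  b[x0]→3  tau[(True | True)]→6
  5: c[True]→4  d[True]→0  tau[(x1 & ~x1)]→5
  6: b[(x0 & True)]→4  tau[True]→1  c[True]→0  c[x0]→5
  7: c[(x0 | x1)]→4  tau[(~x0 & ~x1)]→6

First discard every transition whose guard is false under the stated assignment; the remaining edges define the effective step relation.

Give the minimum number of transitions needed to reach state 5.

Answer: UNREACHABLE

Working:
Layered search for 5:
  depth 0: {0}
  depth 1: {2}
  depth 2: {1}
  depth 3: {3}
5 never appears.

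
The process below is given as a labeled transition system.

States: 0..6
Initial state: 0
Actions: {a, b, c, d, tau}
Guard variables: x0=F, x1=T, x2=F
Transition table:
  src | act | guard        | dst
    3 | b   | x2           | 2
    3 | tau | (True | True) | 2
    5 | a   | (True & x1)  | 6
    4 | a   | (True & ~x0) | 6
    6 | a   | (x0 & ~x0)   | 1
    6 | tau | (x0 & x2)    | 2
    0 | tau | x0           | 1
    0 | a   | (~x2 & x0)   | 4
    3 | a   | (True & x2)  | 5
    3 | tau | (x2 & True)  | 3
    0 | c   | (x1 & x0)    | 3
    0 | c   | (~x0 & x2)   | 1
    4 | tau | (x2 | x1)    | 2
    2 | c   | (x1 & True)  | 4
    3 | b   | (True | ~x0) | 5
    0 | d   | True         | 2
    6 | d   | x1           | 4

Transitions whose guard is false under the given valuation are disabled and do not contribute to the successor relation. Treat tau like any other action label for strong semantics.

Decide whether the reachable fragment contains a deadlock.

Reachable = {0,2,4,6}
  0: d→2  [1 exit(s)]
  2: c→4  [1 exit(s)]
  4: a→6  tau→2  [2 exit(s)]
  6: d→4  [1 exit(s)]

Answer: DEADLOCK-FREE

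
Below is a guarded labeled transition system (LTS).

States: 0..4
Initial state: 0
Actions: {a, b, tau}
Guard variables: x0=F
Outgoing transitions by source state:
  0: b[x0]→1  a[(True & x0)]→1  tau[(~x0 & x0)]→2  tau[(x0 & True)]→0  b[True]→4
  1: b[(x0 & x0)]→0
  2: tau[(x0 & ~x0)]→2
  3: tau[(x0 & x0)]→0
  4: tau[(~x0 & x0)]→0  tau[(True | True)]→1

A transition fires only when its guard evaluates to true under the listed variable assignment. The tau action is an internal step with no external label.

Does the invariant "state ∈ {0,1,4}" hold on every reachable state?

Answer: INVARIANT HOLDS

Trace:
Allowed set {0,1,4}
Reachable = {0,1,4}
  0: safe
  1: safe
  4: safe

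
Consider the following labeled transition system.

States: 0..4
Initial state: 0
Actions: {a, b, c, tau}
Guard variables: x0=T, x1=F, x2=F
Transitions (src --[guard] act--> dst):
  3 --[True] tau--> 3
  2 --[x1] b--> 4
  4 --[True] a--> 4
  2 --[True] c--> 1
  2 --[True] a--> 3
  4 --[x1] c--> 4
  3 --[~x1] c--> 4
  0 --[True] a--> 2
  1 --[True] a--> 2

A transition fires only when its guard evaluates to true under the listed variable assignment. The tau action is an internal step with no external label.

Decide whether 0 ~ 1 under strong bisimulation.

Answer: BISIMILAR

Trace:
Bisimulation quotient by refinement:
  round 0: {{0,1,2,3,4}}
  round 1: {{0,1,4},{2},{3}}
  round 2: {{0,1},{2},{3},{4}}
4 equivalence class(es) (converged in 3)
class of 0: {0,1}; class of 1: {0,1}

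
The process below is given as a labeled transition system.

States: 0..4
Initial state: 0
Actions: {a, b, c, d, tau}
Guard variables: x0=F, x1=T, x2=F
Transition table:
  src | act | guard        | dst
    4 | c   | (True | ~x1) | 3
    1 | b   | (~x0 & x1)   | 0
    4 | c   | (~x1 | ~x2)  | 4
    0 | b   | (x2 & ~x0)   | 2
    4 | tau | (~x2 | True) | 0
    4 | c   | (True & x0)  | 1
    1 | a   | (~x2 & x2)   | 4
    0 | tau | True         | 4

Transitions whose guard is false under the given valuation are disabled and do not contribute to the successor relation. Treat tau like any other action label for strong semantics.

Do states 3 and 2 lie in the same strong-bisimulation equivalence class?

Bisimulation quotient by refinement:
  P[0] = {{0,1,2,3,4}}
  P[1] = {{0},{1},{2,3},{4}}
Fixed point at round 2; 4 class(es).
3∈{2,3}, 2∈{2,3}

Answer: BISIMILAR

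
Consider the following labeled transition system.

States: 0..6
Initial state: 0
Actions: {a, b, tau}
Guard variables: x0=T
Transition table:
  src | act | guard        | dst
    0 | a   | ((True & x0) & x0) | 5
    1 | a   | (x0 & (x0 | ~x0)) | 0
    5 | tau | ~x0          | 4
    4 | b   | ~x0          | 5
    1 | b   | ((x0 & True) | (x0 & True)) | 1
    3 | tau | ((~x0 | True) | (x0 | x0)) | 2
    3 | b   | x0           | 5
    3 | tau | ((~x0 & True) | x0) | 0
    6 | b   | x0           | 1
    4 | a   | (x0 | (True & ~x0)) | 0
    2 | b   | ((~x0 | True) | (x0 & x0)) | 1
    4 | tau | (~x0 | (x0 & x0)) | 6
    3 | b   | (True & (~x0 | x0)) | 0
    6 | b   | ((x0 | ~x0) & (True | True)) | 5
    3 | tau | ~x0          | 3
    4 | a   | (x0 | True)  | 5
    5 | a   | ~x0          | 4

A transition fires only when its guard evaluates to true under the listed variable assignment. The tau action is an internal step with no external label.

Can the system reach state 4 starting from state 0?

Answer: UNREACHABLE

Working:
Guard filter leaves 13 enabled edge(s).
L0 = {0}
L1 = {5}  now seen {0,5}
R = {0,5}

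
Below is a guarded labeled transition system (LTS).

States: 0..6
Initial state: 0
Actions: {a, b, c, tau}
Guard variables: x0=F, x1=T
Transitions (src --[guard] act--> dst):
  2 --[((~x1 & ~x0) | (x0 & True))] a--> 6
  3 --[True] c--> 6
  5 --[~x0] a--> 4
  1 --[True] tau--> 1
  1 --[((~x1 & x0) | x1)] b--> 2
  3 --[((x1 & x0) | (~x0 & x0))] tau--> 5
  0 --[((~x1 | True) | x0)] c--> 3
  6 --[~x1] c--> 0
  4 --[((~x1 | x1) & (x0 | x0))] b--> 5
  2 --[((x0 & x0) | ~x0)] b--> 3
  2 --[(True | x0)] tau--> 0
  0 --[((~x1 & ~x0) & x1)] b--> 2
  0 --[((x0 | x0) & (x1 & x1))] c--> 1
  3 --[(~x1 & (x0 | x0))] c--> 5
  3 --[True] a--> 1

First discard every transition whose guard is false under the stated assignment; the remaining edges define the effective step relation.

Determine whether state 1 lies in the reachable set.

Answer: REACHABLE

Analysis:
8 transition(s) survive guard evaluation.
depth 0: {0}
depth 1: {3}  total {0,3}
depth 2: {1,6}  total {0,1,3,6}
depth 3: {2}  total {0,1,2,3,6}
Reachable = {0,1,2,3,6}
witness 1: c·a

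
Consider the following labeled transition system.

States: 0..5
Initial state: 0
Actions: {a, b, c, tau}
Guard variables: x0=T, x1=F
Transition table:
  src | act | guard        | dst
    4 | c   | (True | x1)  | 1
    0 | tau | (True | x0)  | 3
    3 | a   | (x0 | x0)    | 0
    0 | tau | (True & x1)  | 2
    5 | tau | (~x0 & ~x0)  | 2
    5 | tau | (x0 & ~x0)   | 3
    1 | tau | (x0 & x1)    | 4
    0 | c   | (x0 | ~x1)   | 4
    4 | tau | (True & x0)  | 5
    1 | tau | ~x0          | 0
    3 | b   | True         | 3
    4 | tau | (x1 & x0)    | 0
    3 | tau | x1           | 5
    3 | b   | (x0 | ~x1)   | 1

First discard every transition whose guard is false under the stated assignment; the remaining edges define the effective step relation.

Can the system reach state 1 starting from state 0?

After dropping false guards: 7 live edges.
depth 0: {0}
depth 1: {3,4}  cumulative {0,3,4}
depth 2: {1,5}  cumulative {0,1,3,4,5}
Reachable = {0,1,3,4,5}
Path to 1: tau·b

Answer: REACHABLE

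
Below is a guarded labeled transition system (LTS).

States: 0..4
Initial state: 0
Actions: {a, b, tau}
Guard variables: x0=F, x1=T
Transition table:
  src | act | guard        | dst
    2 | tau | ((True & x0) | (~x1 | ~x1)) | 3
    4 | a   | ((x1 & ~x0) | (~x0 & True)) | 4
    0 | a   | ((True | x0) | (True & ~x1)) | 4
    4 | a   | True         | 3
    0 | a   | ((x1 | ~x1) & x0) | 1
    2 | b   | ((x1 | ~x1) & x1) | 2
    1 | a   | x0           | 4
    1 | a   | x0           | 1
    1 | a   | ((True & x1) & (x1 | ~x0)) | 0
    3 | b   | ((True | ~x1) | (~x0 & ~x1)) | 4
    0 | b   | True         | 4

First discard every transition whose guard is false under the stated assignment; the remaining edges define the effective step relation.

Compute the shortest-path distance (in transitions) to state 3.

Answer: 2

Analysis:
BFS to 3:
  L0 = {0}
  L1 = {4}
  L2 = {3}
3 enters at depth 2; path a·a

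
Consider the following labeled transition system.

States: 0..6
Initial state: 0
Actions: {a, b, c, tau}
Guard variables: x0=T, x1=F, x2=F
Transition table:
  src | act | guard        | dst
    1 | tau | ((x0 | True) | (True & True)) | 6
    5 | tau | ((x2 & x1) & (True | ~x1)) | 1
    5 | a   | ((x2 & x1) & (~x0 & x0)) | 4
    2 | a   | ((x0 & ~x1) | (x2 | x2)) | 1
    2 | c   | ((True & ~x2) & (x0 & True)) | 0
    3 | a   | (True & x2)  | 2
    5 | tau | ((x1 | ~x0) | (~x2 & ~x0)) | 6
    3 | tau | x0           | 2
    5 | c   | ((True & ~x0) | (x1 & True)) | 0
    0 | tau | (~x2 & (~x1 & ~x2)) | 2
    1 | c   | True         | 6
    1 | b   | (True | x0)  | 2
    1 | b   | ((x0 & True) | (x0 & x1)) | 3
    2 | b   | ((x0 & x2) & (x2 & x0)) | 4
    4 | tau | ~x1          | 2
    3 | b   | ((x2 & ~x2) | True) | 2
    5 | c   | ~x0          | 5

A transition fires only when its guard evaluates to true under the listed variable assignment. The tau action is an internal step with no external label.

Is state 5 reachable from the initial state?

Guard filter leaves 10 enabled edge(s).
L0 = {0}
L1 = {2}  cumulative {0,2}
L2 = {1}  cumulative {0,1,2}
L3 = {3,6}  cumulative {0,1,2,3,6}
Reachable = {0,1,2,3,6}

Answer: UNREACHABLE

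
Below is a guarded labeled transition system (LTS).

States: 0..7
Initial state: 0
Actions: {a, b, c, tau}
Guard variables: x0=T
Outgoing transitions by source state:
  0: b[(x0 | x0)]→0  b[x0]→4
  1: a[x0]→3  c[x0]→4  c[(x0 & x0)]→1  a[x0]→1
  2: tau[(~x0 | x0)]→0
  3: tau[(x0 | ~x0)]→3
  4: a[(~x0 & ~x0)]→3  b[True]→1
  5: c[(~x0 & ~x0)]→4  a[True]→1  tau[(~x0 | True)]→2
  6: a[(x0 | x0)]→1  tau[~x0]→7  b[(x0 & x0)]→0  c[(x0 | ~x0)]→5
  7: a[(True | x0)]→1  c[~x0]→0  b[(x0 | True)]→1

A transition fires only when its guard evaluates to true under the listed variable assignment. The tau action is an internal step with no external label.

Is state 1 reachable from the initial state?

Answer: REACHABLE

Analysis:
16 transition(s) survive guard evaluation.
depth 0: {0}
depth 1: {4}  total {0,4}
depth 2: {1}  total {0,1,4}
depth 3: {3}  total {0,1,3,4}
Reachable = {0,1,3,4}
Path to 1: b·b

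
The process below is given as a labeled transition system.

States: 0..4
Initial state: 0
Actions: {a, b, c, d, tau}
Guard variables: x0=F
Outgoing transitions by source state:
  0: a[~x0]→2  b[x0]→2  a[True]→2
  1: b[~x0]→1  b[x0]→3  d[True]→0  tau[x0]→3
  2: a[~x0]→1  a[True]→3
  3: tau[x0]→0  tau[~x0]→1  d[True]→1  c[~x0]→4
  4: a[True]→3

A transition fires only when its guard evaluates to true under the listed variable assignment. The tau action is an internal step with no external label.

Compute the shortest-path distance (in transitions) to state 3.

Answer: 2

Trace:
Breadth-first toward 3:
  L0 = {0}
  L1 = {2}
  L2 = {1,3}
first hit 3 at d=2 via a·a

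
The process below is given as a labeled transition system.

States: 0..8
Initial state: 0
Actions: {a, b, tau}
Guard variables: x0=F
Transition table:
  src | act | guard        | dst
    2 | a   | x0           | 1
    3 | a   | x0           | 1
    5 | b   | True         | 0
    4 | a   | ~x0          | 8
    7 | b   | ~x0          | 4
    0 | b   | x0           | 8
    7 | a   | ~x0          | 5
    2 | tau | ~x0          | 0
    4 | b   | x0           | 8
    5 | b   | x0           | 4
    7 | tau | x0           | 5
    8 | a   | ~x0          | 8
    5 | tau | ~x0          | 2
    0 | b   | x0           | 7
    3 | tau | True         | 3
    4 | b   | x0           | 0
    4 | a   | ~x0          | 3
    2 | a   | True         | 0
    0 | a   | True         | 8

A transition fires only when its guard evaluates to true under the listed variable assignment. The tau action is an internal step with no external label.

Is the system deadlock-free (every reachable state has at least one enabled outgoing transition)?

Answer: DEADLOCK-FREE

Analysis:
Reachable = {0,8}
  0: a→8  [deg 1]
  8: a→8  [deg 1]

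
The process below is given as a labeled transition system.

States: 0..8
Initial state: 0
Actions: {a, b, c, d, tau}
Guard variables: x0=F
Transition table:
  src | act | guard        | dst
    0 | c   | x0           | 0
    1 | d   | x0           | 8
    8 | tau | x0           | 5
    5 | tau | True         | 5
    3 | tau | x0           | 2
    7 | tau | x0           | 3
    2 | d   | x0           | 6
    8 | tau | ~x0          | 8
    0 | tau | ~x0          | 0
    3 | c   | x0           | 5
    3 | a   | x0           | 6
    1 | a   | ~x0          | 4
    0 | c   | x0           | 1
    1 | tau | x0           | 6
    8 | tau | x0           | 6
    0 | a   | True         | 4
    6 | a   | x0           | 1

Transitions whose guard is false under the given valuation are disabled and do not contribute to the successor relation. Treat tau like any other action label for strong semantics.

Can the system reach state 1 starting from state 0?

Guard filter leaves 5 enabled edge(s).
Layer 0: {0}
Layer 1: {4}  cumulative {0,4}
Reach set: {0,4}

Answer: UNREACHABLE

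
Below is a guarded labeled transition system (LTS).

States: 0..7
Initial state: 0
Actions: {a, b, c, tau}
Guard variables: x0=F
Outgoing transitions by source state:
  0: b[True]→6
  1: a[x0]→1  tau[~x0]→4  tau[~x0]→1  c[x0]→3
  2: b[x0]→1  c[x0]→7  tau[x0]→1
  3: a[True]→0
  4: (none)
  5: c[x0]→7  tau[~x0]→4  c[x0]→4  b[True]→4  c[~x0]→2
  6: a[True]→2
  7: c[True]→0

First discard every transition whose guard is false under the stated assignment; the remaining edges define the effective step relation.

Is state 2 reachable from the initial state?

After dropping false guards: 9 live edges.
Layer 0: {0}
Layer 1: {6}  total {0,6}
Layer 2: {2}  total {0,2,6}
Reach set: {0,2,6}
Path to 2: b·a

Answer: REACHABLE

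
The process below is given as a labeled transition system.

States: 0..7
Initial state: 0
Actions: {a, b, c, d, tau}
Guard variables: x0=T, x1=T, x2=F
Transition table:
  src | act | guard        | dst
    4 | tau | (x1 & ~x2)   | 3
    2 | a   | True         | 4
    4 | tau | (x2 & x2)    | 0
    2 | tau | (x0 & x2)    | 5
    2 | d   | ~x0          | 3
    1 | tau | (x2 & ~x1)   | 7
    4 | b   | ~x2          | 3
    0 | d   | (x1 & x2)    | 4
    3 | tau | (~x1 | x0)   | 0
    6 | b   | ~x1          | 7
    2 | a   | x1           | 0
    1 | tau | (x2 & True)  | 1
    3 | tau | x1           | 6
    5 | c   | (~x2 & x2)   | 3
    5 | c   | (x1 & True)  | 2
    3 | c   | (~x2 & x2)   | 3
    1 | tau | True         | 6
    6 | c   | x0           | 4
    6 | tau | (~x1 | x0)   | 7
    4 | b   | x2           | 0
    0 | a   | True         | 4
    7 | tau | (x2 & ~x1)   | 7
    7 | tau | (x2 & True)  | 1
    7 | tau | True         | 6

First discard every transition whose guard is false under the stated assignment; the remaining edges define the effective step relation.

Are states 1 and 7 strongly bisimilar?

Answer: BISIMILAR

Analysis:
Refine partition for ~:
  P[0] = {{0,1,2,3,4,5,6,7}}
  P[1] = {{0,2},{1,3,7},{4},{5},{6}}
  P[2] = {{0},{1,7},{2},{3},{4},{5},{6}}
Fixed point at round 3; 7 class(es).
[1]={1,7}  [7]={1,7}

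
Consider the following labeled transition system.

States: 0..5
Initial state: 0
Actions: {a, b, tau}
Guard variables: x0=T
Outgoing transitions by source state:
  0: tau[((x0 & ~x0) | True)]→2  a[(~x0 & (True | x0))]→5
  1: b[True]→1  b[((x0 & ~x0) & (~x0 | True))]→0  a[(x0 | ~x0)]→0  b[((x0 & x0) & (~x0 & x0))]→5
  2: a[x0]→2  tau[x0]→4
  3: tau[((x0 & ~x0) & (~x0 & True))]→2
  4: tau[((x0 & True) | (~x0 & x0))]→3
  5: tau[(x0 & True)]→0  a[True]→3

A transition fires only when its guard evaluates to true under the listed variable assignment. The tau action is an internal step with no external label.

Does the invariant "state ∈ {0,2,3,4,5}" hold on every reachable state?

Safe = {0,2,3,4,5}
Reach set: {0,2,3,4}
  0: ✓
  2: ✓
  3: ✓
  4: ✓

Answer: INVARIANT HOLDS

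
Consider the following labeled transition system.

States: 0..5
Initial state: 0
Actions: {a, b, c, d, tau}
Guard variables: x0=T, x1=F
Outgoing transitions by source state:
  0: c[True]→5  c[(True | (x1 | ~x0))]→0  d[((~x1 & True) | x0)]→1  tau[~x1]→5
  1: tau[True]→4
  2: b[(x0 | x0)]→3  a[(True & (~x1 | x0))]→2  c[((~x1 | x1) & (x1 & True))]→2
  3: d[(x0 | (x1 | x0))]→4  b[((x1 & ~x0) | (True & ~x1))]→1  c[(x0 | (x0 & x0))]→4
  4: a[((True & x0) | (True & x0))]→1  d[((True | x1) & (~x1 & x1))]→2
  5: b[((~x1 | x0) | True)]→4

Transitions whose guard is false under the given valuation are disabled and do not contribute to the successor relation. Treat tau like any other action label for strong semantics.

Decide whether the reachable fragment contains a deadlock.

Answer: DEADLOCK-FREE

Analysis:
Reachable = {0,1,4,5}
  0: c→0  c→5  d→1  tau→5  [4 out]
  1: tau→4  [1 out]
  4: a→1  [1 out]
  5: b→4  [1 out]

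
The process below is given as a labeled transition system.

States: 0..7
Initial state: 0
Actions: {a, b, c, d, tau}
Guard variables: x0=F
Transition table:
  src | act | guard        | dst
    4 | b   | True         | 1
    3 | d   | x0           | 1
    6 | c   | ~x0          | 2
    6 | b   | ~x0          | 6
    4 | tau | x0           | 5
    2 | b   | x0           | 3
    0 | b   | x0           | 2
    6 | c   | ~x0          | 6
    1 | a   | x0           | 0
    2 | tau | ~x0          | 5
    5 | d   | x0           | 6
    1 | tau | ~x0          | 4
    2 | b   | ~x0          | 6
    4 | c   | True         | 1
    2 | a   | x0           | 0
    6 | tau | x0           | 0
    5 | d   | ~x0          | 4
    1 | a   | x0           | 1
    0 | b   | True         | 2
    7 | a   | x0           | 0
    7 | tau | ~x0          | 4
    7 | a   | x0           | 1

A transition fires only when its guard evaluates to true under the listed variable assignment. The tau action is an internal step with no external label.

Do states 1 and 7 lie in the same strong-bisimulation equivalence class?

Answer: BISIMILAR

Trace:
Refine partition for ~:
  P[0] = {{0,1,2,3,4,5,6,7}}
  P[1] = {{0},{1,7},{2},{3},{4,6},{5}}
  P[2] = {{0},{1,7},{2},{3},{4},{5},{6}}
Fixed point at round 3; 7 class(es).
[1]={1,7}  [7]={1,7}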